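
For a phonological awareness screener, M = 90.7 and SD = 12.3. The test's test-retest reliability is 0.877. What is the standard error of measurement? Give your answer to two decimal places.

4.31

SEM = SD · √(1 − ρ) = 12.3 × √0.123 = 12.3 × 0.3507 = 4.314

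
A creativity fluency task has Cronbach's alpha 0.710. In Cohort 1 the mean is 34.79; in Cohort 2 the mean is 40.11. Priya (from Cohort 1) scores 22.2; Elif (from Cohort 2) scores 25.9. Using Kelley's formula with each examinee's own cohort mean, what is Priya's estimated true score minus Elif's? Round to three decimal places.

-4.170

T̂_Priya = 0.710(22.2) + 0.290(34.79) = 25.85110
T̂_Elif = 0.710(25.9) + 0.290(40.11) = 30.02090
Difference = 25.85110 − 30.02090 = -4.16980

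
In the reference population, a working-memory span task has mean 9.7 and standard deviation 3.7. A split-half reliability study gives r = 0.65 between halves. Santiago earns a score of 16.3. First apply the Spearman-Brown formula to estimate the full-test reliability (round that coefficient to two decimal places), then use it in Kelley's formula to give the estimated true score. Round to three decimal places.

Spearman-Brown: ρ = 2r/(1 + r) = 2(0.65)/(1 + 0.65) = 1.300/1.65 = 0.7879 → 0.79
T̂ = ρX + (1 − ρ)μ
  = 0.79 × 16.3 + 0.21 × 9.7
  = 12.877 + 2.037
  = 14.9140
  ≈ 14.914

14.914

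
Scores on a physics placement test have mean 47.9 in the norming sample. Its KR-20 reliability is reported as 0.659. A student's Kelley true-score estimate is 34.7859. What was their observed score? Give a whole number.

28

T̂ = ρX + (1 − ρ)μ  ⇒  X = (T̂ − (1 − ρ)μ) / ρ
X = (34.7859 − 0.341 × 47.9) / 0.659 = (34.7859 − 16.3339) / 0.659 = 18.4520 / 0.659 = 28.00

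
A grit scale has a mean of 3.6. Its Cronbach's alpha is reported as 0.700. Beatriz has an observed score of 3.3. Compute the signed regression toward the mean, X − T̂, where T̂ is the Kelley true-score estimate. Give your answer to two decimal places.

-0.09

Weight the observed score by reliability and the mean by (1 − reliability): T̂ = 0.700·3.3 + 0.300·3.6 = 2.3100 + 1.0800 = 3.3900.
X − T̂ = 3.3 − 3.390 = -0.090 → -0.09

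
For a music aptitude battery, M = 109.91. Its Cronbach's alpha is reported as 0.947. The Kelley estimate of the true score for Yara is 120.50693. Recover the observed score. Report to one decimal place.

121.1

T̂ = ρX + (1 − ρ)μ  ⇒  X = (T̂ − (1 − ρ)μ) / ρ
X = (120.50693 − 0.053 × 109.91) / 0.947 = (120.50693 − 5.82523) / 0.947 = 114.68170 / 0.947 = 121.100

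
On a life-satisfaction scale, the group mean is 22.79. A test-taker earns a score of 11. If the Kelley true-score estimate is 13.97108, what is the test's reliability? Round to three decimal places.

0.748

T̂ = ρX + (1 − ρ)μ  ⇒  T̂ − μ = ρ(X − μ)
ρ = (T̂ − μ)/(X − μ) = (13.97108 − 22.79) / (11 − 22.79) = -8.81892 / -11.79 = 0.74800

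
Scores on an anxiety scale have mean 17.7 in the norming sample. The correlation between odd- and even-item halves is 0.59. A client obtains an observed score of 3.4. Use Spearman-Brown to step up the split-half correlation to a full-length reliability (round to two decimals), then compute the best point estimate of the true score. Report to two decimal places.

Spearman-Brown: ρ = 2r/(1 + r) = 2(0.59)/(1 + 0.59) = 1.180/1.59 = 0.7421 → 0.74
Regress the observed score toward the mean by the unreliability: T̂ = 0.74·3.4 + 0.26·17.7 = 2.516 + 4.602 = 7.118.

7.12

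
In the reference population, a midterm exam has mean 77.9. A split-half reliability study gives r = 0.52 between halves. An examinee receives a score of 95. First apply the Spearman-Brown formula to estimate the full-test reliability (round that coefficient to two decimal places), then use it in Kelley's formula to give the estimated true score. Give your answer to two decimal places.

Spearman-Brown: ρ = 2r/(1 + r) = 2(0.52)/(1 + 0.52) = 1.040/1.52 = 0.6842 → 0.68
Kelley's formula gives T̂ = 0.68·95 + 0.32·77.9 = 64.60 + 24.928 = 89.528.

89.53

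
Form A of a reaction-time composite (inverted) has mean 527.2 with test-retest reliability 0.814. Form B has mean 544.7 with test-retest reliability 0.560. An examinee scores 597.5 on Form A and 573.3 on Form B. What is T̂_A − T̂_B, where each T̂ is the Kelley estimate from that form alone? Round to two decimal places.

T̂_A = 0.814(597.5) + 0.186(527.2) = 584.4242
T̂_B = 0.560(573.3) + 0.440(544.7) = 560.7160
T̂_A − T̂_B = 23.7082

23.71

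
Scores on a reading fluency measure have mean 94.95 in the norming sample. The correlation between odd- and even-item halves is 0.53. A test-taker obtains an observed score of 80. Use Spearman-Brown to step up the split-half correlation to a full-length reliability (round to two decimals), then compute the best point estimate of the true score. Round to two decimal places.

84.63

Spearman-Brown: ρ = 2r/(1 + r) = 2(0.53)/(1 + 0.53) = 1.060/1.53 = 0.6928 → 0.69
T̂ = ρX + (1 − ρ)μ
  = 0.69 × 80 + 0.31 × 94.95
  = 55.20 + 29.4345
  = 84.635
  ≈ 84.63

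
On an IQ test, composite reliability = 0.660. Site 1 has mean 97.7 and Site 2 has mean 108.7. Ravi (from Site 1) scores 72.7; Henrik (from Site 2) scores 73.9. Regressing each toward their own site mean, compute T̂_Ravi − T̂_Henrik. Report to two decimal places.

T̂_Ravi = 0.660(72.7) + 0.340(97.7) = 81.2000
T̂_Henrik = 0.660(73.9) + 0.340(108.7) = 85.7320
Difference = 81.2000 − 85.7320 = -4.5320

-4.53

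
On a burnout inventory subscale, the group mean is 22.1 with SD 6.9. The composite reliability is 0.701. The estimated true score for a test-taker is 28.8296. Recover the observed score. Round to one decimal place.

T̂ = ρX + (1 − ρ)μ  ⇒  X = (T̂ − (1 − ρ)μ) / ρ
X = (28.8296 − 0.299 × 22.1) / 0.701 = (28.8296 − 6.6079) / 0.701 = 22.2217 / 0.701 = 31.700

31.7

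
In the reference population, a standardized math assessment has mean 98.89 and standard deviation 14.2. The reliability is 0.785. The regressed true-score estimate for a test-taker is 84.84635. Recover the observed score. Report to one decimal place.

81.0

T̂ = ρX + (1 − ρ)μ  ⇒  X = (T̂ − (1 − ρ)μ) / ρ
X = (84.84635 − 0.215 × 98.89) / 0.785 = (84.84635 − 21.26135) / 0.785 = 63.58500 / 0.785 = 81.000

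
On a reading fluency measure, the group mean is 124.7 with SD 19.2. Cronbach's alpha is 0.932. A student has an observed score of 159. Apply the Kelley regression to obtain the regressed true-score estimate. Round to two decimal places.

156.67

Regress the observed score toward the mean by the unreliability: T̂ = 0.932·159 + 0.068·124.7 = 148.188 + 8.4796 = 156.668.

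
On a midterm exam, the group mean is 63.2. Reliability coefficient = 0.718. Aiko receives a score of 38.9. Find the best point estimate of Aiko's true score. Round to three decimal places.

T̂ = 0.718(38.9) + 0.282(63.2) = 27.9302 + 17.8224 = 45.7526 → 45.753

45.753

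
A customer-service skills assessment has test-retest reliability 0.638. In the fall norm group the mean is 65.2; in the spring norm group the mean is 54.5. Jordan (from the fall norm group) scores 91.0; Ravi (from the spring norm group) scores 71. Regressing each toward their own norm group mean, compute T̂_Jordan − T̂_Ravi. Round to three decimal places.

T̂_Jordan = 0.638(91.0) + 0.362(65.2) = 81.66040
T̂_Ravi = 0.638(71) + 0.362(54.5) = 65.02700
Difference = 81.66040 − 65.02700 = 16.63340

16.633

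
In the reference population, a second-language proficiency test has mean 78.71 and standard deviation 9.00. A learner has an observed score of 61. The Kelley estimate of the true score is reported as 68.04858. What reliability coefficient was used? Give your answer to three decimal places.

0.602

T̂ = ρX + (1 − ρ)μ  ⇒  T̂ − μ = ρ(X − μ)
ρ = (T̂ − μ)/(X − μ) = (68.04858 − 78.71) / (61 − 78.71) = -10.66142 / -17.71 = 0.60200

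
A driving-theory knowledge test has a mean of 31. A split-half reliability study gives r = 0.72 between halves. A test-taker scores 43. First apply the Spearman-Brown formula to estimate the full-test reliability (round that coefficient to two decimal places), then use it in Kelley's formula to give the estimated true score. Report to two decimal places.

41.08

Spearman-Brown: ρ = 2r/(1 + r) = 2(0.72)/(1 + 0.72) = 1.440/1.72 = 0.8372 → 0.84
Regress the observed score toward the mean by the unreliability: T̂ = 0.84·43 + 0.16·31 = 36.12 + 4.96 = 41.080.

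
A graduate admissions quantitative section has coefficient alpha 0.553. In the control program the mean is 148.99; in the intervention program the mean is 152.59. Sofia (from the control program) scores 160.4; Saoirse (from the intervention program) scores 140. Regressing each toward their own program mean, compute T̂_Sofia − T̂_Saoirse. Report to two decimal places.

T̂_Sofia = 0.553(160.4) + 0.447(148.99) = 155.2997
T̂_Saoirse = 0.553(140) + 0.447(152.59) = 145.6277
Difference = 155.2997 − 145.6277 = 9.6720

9.67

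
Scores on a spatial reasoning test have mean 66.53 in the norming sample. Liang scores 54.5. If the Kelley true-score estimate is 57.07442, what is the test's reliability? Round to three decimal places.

0.786

T̂ = ρX + (1 − ρ)μ  ⇒  T̂ − μ = ρ(X − μ)
ρ = (T̂ − μ)/(X − μ) = (57.07442 − 66.53) / (54.5 − 66.53) = -9.45558 / -12.03 = 0.78600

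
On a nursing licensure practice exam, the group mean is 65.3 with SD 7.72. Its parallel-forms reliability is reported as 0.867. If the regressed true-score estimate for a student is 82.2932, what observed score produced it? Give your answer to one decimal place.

84.9

T̂ = ρX + (1 − ρ)μ  ⇒  X = (T̂ − (1 − ρ)μ) / ρ
X = (82.2932 − 0.133 × 65.3) / 0.867 = (82.2932 − 8.6849) / 0.867 = 73.6083 / 0.867 = 84.900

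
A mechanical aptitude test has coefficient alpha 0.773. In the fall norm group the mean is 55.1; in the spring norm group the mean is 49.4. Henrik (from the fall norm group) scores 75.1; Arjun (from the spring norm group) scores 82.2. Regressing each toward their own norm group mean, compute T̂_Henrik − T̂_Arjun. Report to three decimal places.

-4.194

T̂_Henrik = 0.773(75.1) + 0.227(55.1) = 70.56000
T̂_Arjun = 0.773(82.2) + 0.227(49.4) = 74.75440
Difference = 70.56000 − 74.75440 = -4.19440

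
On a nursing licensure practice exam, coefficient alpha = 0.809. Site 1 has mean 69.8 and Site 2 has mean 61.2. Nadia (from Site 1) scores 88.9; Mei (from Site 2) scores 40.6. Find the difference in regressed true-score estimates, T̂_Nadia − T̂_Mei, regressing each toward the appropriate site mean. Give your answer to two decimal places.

T̂_Nadia = 0.809(88.9) + 0.191(69.8) = 85.2519
T̂_Mei = 0.809(40.6) + 0.191(61.2) = 44.5346
Difference = 85.2519 − 44.5346 = 40.7173

40.72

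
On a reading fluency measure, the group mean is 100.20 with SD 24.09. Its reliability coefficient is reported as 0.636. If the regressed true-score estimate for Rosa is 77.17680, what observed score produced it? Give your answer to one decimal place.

T̂ = ρX + (1 − ρ)μ  ⇒  X = (T̂ − (1 − ρ)μ) / ρ
X = (77.17680 − 0.364 × 100.20) / 0.636 = (77.17680 − 36.47280) / 0.636 = 40.70400 / 0.636 = 64.000

64.0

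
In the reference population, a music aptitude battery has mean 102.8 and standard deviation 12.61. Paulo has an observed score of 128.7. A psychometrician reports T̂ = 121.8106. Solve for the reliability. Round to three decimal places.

T̂ = ρX + (1 − ρ)μ  ⇒  T̂ − μ = ρ(X − μ)
ρ = (T̂ − μ)/(X − μ) = (121.8106 − 102.8) / (128.7 − 102.8) = 19.0106 / 25.9 = 0.73400

0.734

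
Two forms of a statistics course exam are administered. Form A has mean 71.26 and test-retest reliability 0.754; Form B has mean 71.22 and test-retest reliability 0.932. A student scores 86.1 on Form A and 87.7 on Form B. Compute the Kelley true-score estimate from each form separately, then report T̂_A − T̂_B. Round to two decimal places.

T̂_A = 0.754(86.1) + 0.246(71.26) = 82.4494
T̂_B = 0.932(87.7) + 0.068(71.22) = 86.5794
T̂_A − T̂_B = -4.1300

-4.13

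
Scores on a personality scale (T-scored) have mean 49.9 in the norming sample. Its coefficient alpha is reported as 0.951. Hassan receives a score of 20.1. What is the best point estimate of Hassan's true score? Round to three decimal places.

T̂ = ρX + (1 − ρ)μ
  = 0.951 × 20.1 + 0.049 × 49.9
  = 19.1151 + 2.4451
  = 21.5602
  ≈ 21.560

21.560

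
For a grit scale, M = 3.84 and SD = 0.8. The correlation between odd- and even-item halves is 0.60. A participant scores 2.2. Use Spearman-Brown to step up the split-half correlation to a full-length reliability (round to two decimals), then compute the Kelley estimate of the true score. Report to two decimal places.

2.61

Spearman-Brown: ρ = 2r/(1 + r) = 2(0.60)/(1 + 0.60) = 1.200/1.60 = 0.7500 → 0.75
Weight the observed score by reliability and the mean by (1 − reliability): T̂ = 0.75·2.2 + 0.25·3.84 = 1.650 + 0.9600 = 2.610.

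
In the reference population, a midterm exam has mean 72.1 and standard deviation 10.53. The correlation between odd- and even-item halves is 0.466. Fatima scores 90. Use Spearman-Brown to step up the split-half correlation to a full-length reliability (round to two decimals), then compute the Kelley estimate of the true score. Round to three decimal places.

Spearman-Brown: ρ = 2r/(1 + r) = 2(0.466)/(1 + 0.466) = 0.9320/1.466 = 0.6357 → 0.64
T̂ = 0.64(90) + 0.36(72.1) = 57.60 + 25.956 = 83.5560 → 83.556

83.556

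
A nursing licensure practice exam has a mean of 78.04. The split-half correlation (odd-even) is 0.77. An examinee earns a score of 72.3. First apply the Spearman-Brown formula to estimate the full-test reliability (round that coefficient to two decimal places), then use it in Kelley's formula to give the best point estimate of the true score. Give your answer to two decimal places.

73.05

Spearman-Brown: ρ = 2r/(1 + r) = 2(0.77)/(1 + 0.77) = 1.540/1.77 = 0.8701 → 0.87
T̂ = ρX + (1 − ρ)μ
  = 0.87 × 72.3 + 0.13 × 78.04
  = 62.901 + 10.1452
  = 73.046
  ≈ 73.05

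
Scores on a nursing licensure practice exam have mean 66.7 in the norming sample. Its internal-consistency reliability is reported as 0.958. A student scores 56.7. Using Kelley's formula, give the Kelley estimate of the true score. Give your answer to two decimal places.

57.12

Weight the observed score by reliability and the mean by (1 − reliability): T̂ = 0.958·56.7 + 0.042·66.7 = 54.3186 + 2.8014 = 57.120.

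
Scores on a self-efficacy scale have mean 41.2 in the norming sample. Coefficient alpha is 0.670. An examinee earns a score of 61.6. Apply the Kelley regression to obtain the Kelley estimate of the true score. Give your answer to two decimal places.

54.87

Kelley's formula gives T̂ = 0.670·61.6 + 0.330·41.2 = 41.2720 + 13.5960 = 54.868.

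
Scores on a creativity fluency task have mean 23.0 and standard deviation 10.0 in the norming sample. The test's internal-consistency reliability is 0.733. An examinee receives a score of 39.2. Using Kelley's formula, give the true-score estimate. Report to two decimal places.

34.87

Kelley's formula gives T̂ = 0.733·39.2 + 0.267·23.0 = 28.7336 + 6.1410 = 34.875.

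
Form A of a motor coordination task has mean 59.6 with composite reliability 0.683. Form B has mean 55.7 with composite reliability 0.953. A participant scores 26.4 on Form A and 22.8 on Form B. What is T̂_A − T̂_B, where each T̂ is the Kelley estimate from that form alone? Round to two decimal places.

12.58

T̂_A = 0.683(26.4) + 0.317(59.6) = 36.9244
T̂_B = 0.953(22.8) + 0.047(55.7) = 24.3463
T̂_A − T̂_B = 12.5781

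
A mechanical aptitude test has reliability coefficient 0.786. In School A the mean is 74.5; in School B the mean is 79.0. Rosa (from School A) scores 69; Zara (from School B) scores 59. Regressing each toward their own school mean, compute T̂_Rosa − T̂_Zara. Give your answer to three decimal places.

T̂_Rosa = 0.786(69) + 0.214(74.5) = 70.17700
T̂_Zara = 0.786(59) + 0.214(79.0) = 63.28000
Difference = 70.17700 − 63.28000 = 6.89700

6.897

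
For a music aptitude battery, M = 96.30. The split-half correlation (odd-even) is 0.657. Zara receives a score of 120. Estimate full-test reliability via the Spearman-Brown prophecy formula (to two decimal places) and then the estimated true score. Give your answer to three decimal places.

Spearman-Brown: ρ = 2r/(1 + r) = 2(0.657)/(1 + 0.657) = 1.3140/1.657 = 0.7930 → 0.79
T̂ = 0.79(120) + 0.21(96.30) = 94.80 + 20.2230 = 115.0230 → 115.023

115.023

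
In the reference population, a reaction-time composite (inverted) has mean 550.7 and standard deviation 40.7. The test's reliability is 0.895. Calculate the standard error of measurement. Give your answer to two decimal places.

SEM = SD · √(1 − ρ) = 40.7 × √0.105 = 40.7 × 0.3240 = 13.188

13.19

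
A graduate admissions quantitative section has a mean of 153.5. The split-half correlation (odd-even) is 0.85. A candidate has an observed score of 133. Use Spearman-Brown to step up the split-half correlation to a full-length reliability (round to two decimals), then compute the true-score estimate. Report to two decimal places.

134.64

Spearman-Brown: ρ = 2r/(1 + r) = 2(0.85)/(1 + 0.85) = 1.700/1.85 = 0.9189 → 0.92
Kelley's formula gives T̂ = 0.92·133 + 0.08·153.5 = 122.36 + 12.280 = 134.640.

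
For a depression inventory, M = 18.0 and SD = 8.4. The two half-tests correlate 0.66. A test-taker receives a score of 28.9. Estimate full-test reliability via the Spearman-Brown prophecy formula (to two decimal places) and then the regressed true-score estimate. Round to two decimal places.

26.72

Spearman-Brown: ρ = 2r/(1 + r) = 2(0.66)/(1 + 0.66) = 1.320/1.66 = 0.7952 → 0.80
T̂ = 0.80(28.9) + 0.20(18.0) = 23.120 + 3.600 = 26.720 → 26.72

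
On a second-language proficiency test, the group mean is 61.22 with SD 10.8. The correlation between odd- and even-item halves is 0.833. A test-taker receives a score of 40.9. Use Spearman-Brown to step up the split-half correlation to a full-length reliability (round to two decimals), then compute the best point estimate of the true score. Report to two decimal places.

42.73

Spearman-Brown: ρ = 2r/(1 + r) = 2(0.833)/(1 + 0.833) = 1.6660/1.833 = 0.9089 → 0.91
Weight the observed score by reliability and the mean by (1 − reliability): T̂ = 0.91·40.9 + 0.09·61.22 = 37.219 + 5.5098 = 42.729.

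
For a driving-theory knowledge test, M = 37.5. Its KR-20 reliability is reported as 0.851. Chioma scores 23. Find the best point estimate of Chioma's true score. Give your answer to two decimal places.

25.16

T̂ = 0.851(23) + 0.149(37.5) = 19.573 + 5.5875 = 25.160 → 25.16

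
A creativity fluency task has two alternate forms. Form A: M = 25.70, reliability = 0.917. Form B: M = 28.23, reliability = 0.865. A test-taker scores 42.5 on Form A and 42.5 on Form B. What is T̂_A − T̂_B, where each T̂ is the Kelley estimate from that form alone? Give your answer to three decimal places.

0.532

T̂_A = 0.917(42.5) + 0.083(25.70) = 41.10560
T̂_B = 0.865(42.5) + 0.135(28.23) = 40.57355
T̂_A − T̂_B = 0.53205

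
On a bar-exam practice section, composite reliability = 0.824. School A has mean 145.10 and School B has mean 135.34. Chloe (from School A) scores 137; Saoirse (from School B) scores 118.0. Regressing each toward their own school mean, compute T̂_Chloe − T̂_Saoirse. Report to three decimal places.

T̂_Chloe = 0.824(137) + 0.176(145.10) = 138.42560
T̂_Saoirse = 0.824(118.0) + 0.176(135.34) = 121.05184
Difference = 138.42560 − 121.05184 = 17.37376

17.374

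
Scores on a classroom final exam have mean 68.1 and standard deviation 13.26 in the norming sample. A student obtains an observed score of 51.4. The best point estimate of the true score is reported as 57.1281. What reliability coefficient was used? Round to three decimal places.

T̂ = ρX + (1 − ρ)μ  ⇒  T̂ − μ = ρ(X − μ)
ρ = (T̂ − μ)/(X − μ) = (57.1281 − 68.1) / (51.4 − 68.1) = -10.9719 / -16.7 = 0.65700

0.657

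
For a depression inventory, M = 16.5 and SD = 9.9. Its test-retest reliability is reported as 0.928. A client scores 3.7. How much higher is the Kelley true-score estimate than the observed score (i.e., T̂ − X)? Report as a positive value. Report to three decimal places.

0.922

T̂ = 0.928(3.7) + 0.072(16.5) = 3.4336 + 1.1880 = 4.62160 → 4.6216
T̂ − X = 4.6216 − 3.7 = 0.9216 → 0.922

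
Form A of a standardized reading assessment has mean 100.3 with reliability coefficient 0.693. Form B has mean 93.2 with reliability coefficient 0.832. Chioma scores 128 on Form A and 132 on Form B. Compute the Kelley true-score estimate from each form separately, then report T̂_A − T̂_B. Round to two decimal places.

T̂_A = 0.693(128) + 0.307(100.3) = 119.4961
T̂_B = 0.832(132) + 0.168(93.2) = 125.4816
T̂_A − T̂_B = -5.9855

-5.99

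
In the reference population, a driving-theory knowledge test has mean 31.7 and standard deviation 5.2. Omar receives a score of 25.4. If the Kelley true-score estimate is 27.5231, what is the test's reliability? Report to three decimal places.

0.663

T̂ = ρX + (1 − ρ)μ  ⇒  T̂ − μ = ρ(X − μ)
ρ = (T̂ − μ)/(X − μ) = (27.5231 − 31.7) / (25.4 − 31.7) = -4.1769 / -6.3 = 0.66300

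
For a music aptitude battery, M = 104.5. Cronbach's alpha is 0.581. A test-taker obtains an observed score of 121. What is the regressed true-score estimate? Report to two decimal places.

114.09

T̂ = 0.581(121) + 0.419(104.5) = 70.301 + 43.7855 = 114.087 → 114.09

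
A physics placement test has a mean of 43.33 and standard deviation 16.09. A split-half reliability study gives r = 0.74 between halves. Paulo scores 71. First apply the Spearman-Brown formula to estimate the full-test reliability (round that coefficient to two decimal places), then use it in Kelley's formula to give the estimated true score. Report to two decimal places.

Spearman-Brown: ρ = 2r/(1 + r) = 2(0.74)/(1 + 0.74) = 1.480/1.74 = 0.8506 → 0.85
Weight the observed score by reliability and the mean by (1 − reliability): T̂ = 0.85·71 + 0.15·43.33 = 60.35 + 6.4995 = 66.850.

66.85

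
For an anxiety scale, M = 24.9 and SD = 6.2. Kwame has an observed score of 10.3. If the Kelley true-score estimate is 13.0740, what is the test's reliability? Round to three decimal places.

T̂ = ρX + (1 − ρ)μ  ⇒  T̂ − μ = ρ(X − μ)
ρ = (T̂ − μ)/(X − μ) = (13.0740 − 24.9) / (10.3 − 24.9) = -11.8260 / -14.6 = 0.81000

0.810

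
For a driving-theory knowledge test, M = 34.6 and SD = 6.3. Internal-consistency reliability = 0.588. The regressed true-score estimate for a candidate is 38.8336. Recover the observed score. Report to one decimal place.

T̂ = ρX + (1 − ρ)μ  ⇒  X = (T̂ − (1 − ρ)μ) / ρ
X = (38.8336 − 0.412 × 34.6) / 0.588 = (38.8336 − 14.2552) / 0.588 = 24.5784 / 0.588 = 41.800

41.8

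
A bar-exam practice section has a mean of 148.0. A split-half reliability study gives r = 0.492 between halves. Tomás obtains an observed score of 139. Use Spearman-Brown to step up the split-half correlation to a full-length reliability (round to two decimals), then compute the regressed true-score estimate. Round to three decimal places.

Spearman-Brown: ρ = 2r/(1 + r) = 2(0.492)/(1 + 0.492) = 0.9840/1.492 = 0.6595 → 0.66
Regress the observed score toward the mean by the unreliability: T̂ = 0.66·139 + 0.34·148.0 = 91.74 + 50.320 = 142.0600.

142.060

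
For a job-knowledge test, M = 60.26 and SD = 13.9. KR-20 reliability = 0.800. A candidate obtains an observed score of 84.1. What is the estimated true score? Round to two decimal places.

79.33

Weight the observed score by reliability and the mean by (1 − reliability): T̂ = 0.800·84.1 + 0.200·60.26 = 67.2800 + 12.05200 = 79.332.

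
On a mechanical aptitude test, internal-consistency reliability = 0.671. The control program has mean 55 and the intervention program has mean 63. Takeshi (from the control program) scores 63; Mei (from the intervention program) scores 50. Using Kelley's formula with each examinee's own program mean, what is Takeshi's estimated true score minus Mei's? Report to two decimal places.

T̂_Takeshi = 0.671(63) + 0.329(55) = 60.3680
T̂_Mei = 0.671(50) + 0.329(63) = 54.2770
Difference = 60.3680 − 54.2770 = 6.0910

6.09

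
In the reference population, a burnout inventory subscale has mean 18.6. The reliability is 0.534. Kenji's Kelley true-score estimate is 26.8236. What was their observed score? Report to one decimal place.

34.0

T̂ = ρX + (1 − ρ)μ  ⇒  X = (T̂ − (1 − ρ)μ) / ρ
X = (26.8236 − 0.466 × 18.6) / 0.534 = (26.8236 − 8.6676) / 0.534 = 18.1560 / 0.534 = 34.000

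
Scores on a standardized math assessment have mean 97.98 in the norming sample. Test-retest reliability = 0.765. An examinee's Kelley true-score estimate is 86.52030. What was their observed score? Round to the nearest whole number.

T̂ = ρX + (1 − ρ)μ  ⇒  X = (T̂ − (1 − ρ)μ) / ρ
X = (86.52030 − 0.235 × 97.98) / 0.765 = (86.52030 − 23.02530) / 0.765 = 63.49500 / 0.765 = 83.00

83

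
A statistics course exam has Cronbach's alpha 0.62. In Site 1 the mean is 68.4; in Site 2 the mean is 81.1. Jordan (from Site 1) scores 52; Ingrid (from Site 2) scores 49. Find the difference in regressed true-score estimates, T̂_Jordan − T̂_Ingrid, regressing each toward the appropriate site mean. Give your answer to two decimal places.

-2.97

T̂_Jordan = 0.62(52) + 0.38(68.4) = 58.2320
T̂_Ingrid = 0.62(49) + 0.38(81.1) = 61.1980
Difference = 58.2320 − 61.1980 = -2.9660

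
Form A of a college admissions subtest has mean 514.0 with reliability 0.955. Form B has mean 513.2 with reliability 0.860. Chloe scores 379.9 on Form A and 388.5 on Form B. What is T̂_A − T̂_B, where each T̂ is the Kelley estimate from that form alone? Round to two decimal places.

-20.02

T̂_A = 0.955(379.9) + 0.045(514.0) = 385.9345
T̂_B = 0.860(388.5) + 0.140(513.2) = 405.9580
T̂_A − T̂_B = -20.0235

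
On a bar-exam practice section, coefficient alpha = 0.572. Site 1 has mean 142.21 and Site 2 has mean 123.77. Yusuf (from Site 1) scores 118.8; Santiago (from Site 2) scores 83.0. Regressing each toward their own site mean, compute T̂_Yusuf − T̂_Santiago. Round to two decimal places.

T̂_Yusuf = 0.572(118.8) + 0.428(142.21) = 128.8195
T̂_Santiago = 0.572(83.0) + 0.428(123.77) = 100.4496
Difference = 128.8195 − 100.4496 = 28.3699

28.37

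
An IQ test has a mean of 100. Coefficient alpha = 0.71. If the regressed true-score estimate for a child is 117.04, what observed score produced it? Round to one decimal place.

T̂ = ρX + (1 − ρ)μ  ⇒  X = (T̂ − (1 − ρ)μ) / ρ
X = (117.04 − 0.29 × 100) / 0.71 = (117.04 − 29.00) / 0.71 = 88.04 / 0.71 = 124.000

124.0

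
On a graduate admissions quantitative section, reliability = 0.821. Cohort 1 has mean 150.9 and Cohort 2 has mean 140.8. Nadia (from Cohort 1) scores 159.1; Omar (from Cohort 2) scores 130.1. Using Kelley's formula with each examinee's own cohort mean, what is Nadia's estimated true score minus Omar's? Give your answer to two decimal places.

25.62

T̂_Nadia = 0.821(159.1) + 0.179(150.9) = 157.6322
T̂_Omar = 0.821(130.1) + 0.179(140.8) = 132.0153
Difference = 157.6322 − 132.0153 = 25.6169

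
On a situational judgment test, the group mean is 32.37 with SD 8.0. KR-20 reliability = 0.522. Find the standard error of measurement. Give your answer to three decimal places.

5.531

SEM = SD · √(1 − ρ) = 8.0 × √0.478 = 8.0 × 0.6914 = 5.5310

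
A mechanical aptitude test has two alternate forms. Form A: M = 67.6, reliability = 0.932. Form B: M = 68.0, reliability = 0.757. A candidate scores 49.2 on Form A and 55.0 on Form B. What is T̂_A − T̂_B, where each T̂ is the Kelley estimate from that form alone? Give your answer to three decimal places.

T̂_A = 0.932(49.2) + 0.068(67.6) = 50.45120
T̂_B = 0.757(55.0) + 0.243(68.0) = 58.15900
T̂_A − T̂_B = -7.70780

-7.708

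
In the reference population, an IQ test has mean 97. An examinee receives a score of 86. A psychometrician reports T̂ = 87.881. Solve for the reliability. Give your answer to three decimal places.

T̂ = ρX + (1 − ρ)μ  ⇒  T̂ − μ = ρ(X − μ)
ρ = (T̂ − μ)/(X − μ) = (87.881 − 97) / (86 − 97) = -9.119 / -11.0 = 0.82900

0.829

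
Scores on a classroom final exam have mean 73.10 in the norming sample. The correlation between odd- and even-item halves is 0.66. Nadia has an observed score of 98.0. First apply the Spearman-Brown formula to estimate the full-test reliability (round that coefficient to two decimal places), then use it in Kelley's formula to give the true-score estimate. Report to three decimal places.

Spearman-Brown: ρ = 2r/(1 + r) = 2(0.66)/(1 + 0.66) = 1.320/1.66 = 0.7952 → 0.80
Kelley's formula gives T̂ = 0.80·98.0 + 0.20·73.10 = 78.400 + 14.6200 = 93.0200.

93.020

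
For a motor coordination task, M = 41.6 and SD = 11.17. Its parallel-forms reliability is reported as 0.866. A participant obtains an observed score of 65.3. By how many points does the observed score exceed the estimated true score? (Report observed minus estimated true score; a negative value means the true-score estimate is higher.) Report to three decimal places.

3.176

T̂ = 0.866(65.3) + 0.134(41.6) = 56.5498 + 5.5744 = 62.12420 → 62.1242
X − T̂ = 65.3 − 62.1242 = 3.1758 → 3.176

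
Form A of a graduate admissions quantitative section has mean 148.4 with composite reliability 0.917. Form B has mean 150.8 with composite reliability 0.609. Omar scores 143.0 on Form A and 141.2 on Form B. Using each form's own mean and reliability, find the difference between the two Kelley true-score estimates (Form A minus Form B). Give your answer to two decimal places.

-1.51

T̂_A = 0.917(143.0) + 0.083(148.4) = 143.4482
T̂_B = 0.609(141.2) + 0.391(150.8) = 144.9536
T̂_A − T̂_B = -1.5054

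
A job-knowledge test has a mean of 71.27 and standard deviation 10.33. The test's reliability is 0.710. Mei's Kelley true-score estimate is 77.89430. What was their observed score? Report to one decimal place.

80.6

T̂ = ρX + (1 − ρ)μ  ⇒  X = (T̂ − (1 − ρ)μ) / ρ
X = (77.89430 − 0.290 × 71.27) / 0.710 = (77.89430 − 20.66830) / 0.710 = 57.22600 / 0.710 = 80.600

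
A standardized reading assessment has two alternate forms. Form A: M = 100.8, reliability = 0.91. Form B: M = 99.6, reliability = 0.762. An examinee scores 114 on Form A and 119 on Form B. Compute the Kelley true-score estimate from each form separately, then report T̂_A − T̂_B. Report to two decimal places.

-1.57

T̂_A = 0.91(114) + 0.09(100.8) = 112.8120
T̂_B = 0.762(119) + 0.238(99.6) = 114.3828
T̂_A − T̂_B = -1.5708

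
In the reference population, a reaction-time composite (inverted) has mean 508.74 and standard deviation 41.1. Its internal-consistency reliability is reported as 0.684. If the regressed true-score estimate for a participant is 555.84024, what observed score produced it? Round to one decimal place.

577.6

T̂ = ρX + (1 − ρ)μ  ⇒  X = (T̂ − (1 − ρ)μ) / ρ
X = (555.84024 − 0.316 × 508.74) / 0.684 = (555.84024 − 160.76184) / 0.684 = 395.07840 / 0.684 = 577.600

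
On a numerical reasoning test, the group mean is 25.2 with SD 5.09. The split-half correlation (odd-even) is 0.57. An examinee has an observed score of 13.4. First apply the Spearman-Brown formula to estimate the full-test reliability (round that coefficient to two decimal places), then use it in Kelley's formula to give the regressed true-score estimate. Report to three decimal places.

16.586

Spearman-Brown: ρ = 2r/(1 + r) = 2(0.57)/(1 + 0.57) = 1.140/1.57 = 0.7261 → 0.73
T̂ = ρX + (1 − ρ)μ
  = 0.73 × 13.4 + 0.27 × 25.2
  = 9.782 + 6.804
  = 16.5860
  ≈ 16.586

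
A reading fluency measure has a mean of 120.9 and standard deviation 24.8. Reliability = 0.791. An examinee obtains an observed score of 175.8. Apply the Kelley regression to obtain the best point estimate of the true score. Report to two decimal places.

164.33

T̂ = 0.791(175.8) + 0.209(120.9) = 139.0578 + 25.2681 = 164.326 → 164.33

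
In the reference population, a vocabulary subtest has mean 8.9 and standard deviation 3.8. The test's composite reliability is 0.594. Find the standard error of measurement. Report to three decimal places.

SEM = SD · √(1 − ρ) = 3.8 × √0.406 = 3.8 × 0.6372 = 2.4213

2.421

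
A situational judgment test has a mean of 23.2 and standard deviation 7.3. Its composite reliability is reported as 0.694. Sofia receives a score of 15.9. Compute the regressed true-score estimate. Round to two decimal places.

T̂ = 0.694(15.9) + 0.306(23.2) = 11.0346 + 7.0992 = 18.134 → 18.13

18.13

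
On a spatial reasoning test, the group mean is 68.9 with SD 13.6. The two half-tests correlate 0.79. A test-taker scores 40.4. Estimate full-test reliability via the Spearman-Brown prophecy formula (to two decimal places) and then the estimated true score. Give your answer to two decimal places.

43.82

Spearman-Brown: ρ = 2r/(1 + r) = 2(0.79)/(1 + 0.79) = 1.580/1.79 = 0.8827 → 0.88
T̂ = ρX + (1 − ρ)μ
  = 0.88 × 40.4 + 0.12 × 68.9
  = 35.552 + 8.268
  = 43.820
  ≈ 43.82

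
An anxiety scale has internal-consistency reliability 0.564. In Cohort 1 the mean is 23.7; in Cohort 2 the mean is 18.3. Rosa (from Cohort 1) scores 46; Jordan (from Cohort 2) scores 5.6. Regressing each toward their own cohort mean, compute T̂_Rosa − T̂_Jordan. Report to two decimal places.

25.14

T̂_Rosa = 0.564(46) + 0.436(23.7) = 36.2772
T̂_Jordan = 0.564(5.6) + 0.436(18.3) = 11.1372
Difference = 36.2772 − 11.1372 = 25.1400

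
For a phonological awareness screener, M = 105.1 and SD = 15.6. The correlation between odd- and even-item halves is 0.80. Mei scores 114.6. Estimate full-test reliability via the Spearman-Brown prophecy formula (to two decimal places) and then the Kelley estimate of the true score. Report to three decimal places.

Spearman-Brown: ρ = 2r/(1 + r) = 2(0.80)/(1 + 0.80) = 1.600/1.80 = 0.8889 → 0.89
T̂ = 0.89(114.6) + 0.11(105.1) = 101.994 + 11.561 = 113.5550 → 113.555

113.555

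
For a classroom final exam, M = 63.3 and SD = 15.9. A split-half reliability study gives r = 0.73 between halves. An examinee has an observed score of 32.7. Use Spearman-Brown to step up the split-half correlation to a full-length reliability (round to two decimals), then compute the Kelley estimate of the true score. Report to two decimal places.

Spearman-Brown: ρ = 2r/(1 + r) = 2(0.73)/(1 + 0.73) = 1.460/1.73 = 0.8439 → 0.84
T̂ = 0.84(32.7) + 0.16(63.3) = 27.468 + 10.128 = 37.596 → 37.60

37.60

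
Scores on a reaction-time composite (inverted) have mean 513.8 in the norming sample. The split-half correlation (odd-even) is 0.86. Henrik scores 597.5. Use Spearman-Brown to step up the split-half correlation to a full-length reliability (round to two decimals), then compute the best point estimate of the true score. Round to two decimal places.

Spearman-Brown: ρ = 2r/(1 + r) = 2(0.86)/(1 + 0.86) = 1.720/1.86 = 0.9247 → 0.92
T̂ = 0.92(597.5) + 0.08(513.8) = 549.700 + 41.104 = 590.804 → 590.80

590.80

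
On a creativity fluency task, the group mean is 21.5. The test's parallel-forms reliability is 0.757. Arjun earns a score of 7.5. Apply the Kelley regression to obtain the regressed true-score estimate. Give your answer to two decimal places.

T̂ = 0.757(7.5) + 0.243(21.5) = 5.6775 + 5.2245 = 10.902 → 10.90

10.90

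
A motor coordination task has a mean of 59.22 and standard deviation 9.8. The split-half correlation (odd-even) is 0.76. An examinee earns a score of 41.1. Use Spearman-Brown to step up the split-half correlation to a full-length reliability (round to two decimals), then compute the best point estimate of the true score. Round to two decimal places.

Spearman-Brown: ρ = 2r/(1 + r) = 2(0.76)/(1 + 0.76) = 1.520/1.76 = 0.8636 → 0.86
T̂ = 0.86(41.1) + 0.14(59.22) = 35.346 + 8.2908 = 43.637 → 43.64

43.64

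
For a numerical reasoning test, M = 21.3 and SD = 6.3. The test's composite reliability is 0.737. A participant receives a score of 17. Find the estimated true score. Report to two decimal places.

18.13

T̂ = ρX + (1 − ρ)μ
  = 0.737 × 17 + 0.263 × 21.3
  = 12.529 + 5.6019
  = 18.131
  ≈ 18.13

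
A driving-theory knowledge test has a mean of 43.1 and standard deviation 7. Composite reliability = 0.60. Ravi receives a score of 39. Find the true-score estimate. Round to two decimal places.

T̂ = ρX + (1 − ρ)μ
  = 0.60 × 39 + 0.40 × 43.1
  = 23.40 + 17.240
  = 40.640
  ≈ 40.64

40.64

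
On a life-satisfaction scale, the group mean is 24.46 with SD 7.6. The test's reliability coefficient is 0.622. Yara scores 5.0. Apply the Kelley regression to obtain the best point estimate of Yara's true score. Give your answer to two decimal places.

12.36

T̂ = ρX + (1 − ρ)μ
  = 0.622 × 5.0 + 0.378 × 24.46
  = 3.1100 + 9.24588
  = 12.356
  ≈ 12.36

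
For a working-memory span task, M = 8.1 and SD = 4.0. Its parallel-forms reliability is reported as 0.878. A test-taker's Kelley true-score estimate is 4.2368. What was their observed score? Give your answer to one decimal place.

3.7

T̂ = ρX + (1 − ρ)μ  ⇒  X = (T̂ − (1 − ρ)μ) / ρ
X = (4.2368 − 0.122 × 8.1) / 0.878 = (4.2368 − 0.9882) / 0.878 = 3.2486 / 0.878 = 3.700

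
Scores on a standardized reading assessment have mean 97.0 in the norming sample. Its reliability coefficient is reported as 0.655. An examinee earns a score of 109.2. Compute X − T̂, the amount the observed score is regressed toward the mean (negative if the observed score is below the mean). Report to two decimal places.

T̂ = 0.655(109.2) + 0.345(97.0) = 71.5260 + 33.4650 = 104.9910 → 104.991
X − T̂ = 109.2 − 104.991 = 4.209 → 4.21

4.21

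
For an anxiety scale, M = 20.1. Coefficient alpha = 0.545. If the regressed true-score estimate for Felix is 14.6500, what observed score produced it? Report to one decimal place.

T̂ = ρX + (1 − ρ)μ  ⇒  X = (T̂ − (1 − ρ)μ) / ρ
X = (14.6500 − 0.455 × 20.1) / 0.545 = (14.6500 − 9.1455) / 0.545 = 5.5045 / 0.545 = 10.100

10.1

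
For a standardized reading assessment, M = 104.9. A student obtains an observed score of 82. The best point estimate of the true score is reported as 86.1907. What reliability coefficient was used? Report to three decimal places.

0.817

T̂ = ρX + (1 − ρ)μ  ⇒  T̂ − μ = ρ(X − μ)
ρ = (T̂ − μ)/(X − μ) = (86.1907 − 104.9) / (82 − 104.9) = -18.7093 / -22.9 = 0.81700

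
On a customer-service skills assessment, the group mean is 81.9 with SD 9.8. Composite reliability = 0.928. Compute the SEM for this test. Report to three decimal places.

SEM = SD · √(1 − ρ) = 9.8 × √0.072 = 9.8 × 0.2683 = 2.6296

2.630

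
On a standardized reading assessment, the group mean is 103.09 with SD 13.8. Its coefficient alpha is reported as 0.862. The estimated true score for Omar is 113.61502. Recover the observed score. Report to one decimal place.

T̂ = ρX + (1 − ρ)μ  ⇒  X = (T̂ − (1 − ρ)μ) / ρ
X = (113.61502 − 0.138 × 103.09) / 0.862 = (113.61502 − 14.22642) / 0.862 = 99.38860 / 0.862 = 115.300

115.3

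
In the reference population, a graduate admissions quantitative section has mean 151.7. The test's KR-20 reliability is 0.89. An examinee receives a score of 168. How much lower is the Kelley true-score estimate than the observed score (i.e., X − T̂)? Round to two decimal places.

Kelley's formula gives T̂ = 0.89·168 + 0.11·151.7 = 149.52 + 16.687 = 166.2070.
X − T̂ = 168 − 166.207 = 1.793 → 1.79

1.79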